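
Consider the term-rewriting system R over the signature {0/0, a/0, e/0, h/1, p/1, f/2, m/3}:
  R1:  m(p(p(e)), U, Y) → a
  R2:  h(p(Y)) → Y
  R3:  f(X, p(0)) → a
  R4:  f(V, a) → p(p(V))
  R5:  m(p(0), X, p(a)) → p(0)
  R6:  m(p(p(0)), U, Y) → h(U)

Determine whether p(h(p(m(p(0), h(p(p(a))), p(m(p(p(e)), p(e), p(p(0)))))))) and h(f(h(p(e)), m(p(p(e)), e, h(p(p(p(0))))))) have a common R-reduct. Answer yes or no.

no — NF(t₁) = p(p(0)), NF(t₂) = p(e)

Reduce t₁ = p(h(p(m(p(0), h(p(p(a))), p(m(p(p(e)), p(e), p(p(0)))))))):
1. p(h(p(m(p(0), h(p(p(a))), p(m(p(p(e)), p(e), p(p(0))))))))  →  p(m(p(0), h(p(p(a))), p(m(p(p(e)), p(e), p(p(0))))))   [R2 at 1]
2. p(m(p(0), h(p(p(a))), p(m(p(p(e)), p(e), p(p(0))))))  →  p(m(p(0), p(a), p(m(p(p(e)), p(e), p(p(0))))))   [R2 at 1.2]
3. p(m(p(0), p(a), p(m(p(p(e)), p(e), p(p(0))))))  →  p(m(p(0), p(a), p(a)))   [R1 at 1.3.1]
4. p(m(p(0), p(a), p(a)))  →  p(p(0))   [R5 at 1]

Reduce t₂ = h(f(h(p(e)), m(p(p(e)), e, h(p(p(p(0))))))):
1. h(f(h(p(e)), m(p(p(e)), e, h(p(p(p(0)))))))  →  h(f(e, m(p(p(e)), e, h(p(p(p(0)))))))   [R2 at 1.1]
2. h(f(e, m(p(p(e)), e, h(p(p(p(0)))))))  →  h(f(e, a))   [R1 at 1.2]
3. h(f(e, a))  →  h(p(p(e)))   [R4 at 1]
4. h(p(p(e)))  →  p(e)   [R2 at ε]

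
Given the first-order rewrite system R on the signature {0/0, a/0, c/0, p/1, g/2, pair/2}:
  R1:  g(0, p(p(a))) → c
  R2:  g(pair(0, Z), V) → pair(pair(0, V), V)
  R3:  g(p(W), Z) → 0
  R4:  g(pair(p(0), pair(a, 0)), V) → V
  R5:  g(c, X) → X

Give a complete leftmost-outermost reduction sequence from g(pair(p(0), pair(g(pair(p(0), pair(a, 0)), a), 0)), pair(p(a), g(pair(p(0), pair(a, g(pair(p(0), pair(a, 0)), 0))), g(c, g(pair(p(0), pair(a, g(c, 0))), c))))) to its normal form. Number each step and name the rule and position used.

1. g(pair(p(0), pair(g(pair(p(0), pair(a, 0)), a), 0)), pair(p(a), g(pair(p(0), pair(a, g(pair(p(0), pair(a, 0)), 0))), g(c, g(pair(p(0), pair(a, g(c, 0))), c)))))  →  g(pair(p(0), pair(a, 0)), pair(p(a), g(pair(p(0), pair(a, g(pair(p(0), pair(a, 0)), 0))), g(c, g(pair(p(0), pair(a, g(c, 0))), c)))))   [R4 at 1.2.1]
2. g(pair(p(0), pair(a, 0)), pair(p(a), g(pair(p(0), pair(a, g(pair(p(0), pair(a, 0)), 0))), g(c, g(pair(p(0), pair(a, g(c, 0))), c)))))  →  pair(p(a), g(pair(p(0), pair(a, g(pair(p(0), pair(a, 0)), 0))), g(c, g(pair(p(0), pair(a, g(c, 0))), c))))   [R4 at ε]
3. pair(p(a), g(pair(p(0), pair(a, g(pair(p(0), pair(a, 0)), 0))), g(c, g(pair(p(0), pair(a, g(c, 0))), c))))  →  pair(p(a), g(pair(p(0), pair(a, 0)), g(c, g(pair(p(0), pair(a, g(c, 0))), c))))   [R4 at 2.1.2.2]
4. pair(p(a), g(pair(p(0), pair(a, 0)), g(c, g(pair(p(0), pair(a, g(c, 0))), c))))  →  pair(p(a), g(c, g(pair(p(0), pair(a, g(c, 0))), c)))   [R4 at 2]
5. pair(p(a), g(c, g(pair(p(0), pair(a, g(c, 0))), c)))  →  pair(p(a), g(pair(p(0), pair(a, g(c, 0))), c))   [R5 at 2]
6. pair(p(a), g(pair(p(0), pair(a, g(c, 0))), c))  →  pair(p(a), g(pair(p(0), pair(a, 0)), c))   [R5 at 2.1.2.2]
7. pair(p(a), g(pair(p(0), pair(a, 0)), c))  →  pair(p(a), c)   [R4 at 2]

pair(p(a), c)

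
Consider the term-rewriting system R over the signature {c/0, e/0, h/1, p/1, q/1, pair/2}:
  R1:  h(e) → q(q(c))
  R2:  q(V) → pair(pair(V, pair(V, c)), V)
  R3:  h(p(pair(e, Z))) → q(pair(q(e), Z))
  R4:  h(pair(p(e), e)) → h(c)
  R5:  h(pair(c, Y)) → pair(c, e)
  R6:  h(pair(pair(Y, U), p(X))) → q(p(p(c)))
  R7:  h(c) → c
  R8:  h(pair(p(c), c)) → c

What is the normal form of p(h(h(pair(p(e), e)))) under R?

1. p(h(h(pair(p(e), e))))  →  p(h(h(c)))   [R4 at 1.1]
2. p(h(h(c)))  →  p(h(c))   [R7 at 1.1]
3. p(h(c))  →  p(c)   [R7 at 1]

p(c)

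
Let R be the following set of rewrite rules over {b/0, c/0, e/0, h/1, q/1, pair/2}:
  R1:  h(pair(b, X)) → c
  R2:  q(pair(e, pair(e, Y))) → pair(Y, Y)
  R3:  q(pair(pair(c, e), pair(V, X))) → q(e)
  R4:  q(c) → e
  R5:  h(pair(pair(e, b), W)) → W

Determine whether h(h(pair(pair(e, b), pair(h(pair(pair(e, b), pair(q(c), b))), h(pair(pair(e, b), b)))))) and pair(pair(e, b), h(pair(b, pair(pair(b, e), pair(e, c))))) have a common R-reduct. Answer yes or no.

no — NF(t₁) = b, NF(t₂) = pair(pair(e, b), c)

Reduce t₁ = h(h(pair(pair(e, b), pair(h(pair(pair(e, b), pair(q(c), b))), h(pair(pair(e, b), b)))))):
1. h(h(pair(pair(e, b), pair(h(pair(pair(e, b), pair(q(c), b))), h(pair(pair(e, b), b))))))  →  h(pair(h(pair(pair(e, b), pair(q(c), b))), h(pair(pair(e, b), b))))   [R5 at 1]
2. h(pair(h(pair(pair(e, b), pair(q(c), b))), h(pair(pair(e, b), b))))  →  h(pair(pair(q(c), b), h(pair(pair(e, b), b))))   [R5 at 1.1]
3. h(pair(pair(q(c), b), h(pair(pair(e, b), b))))  →  h(pair(pair(e, b), h(pair(pair(e, b), b))))   [R4 at 1.1.1]
4. h(pair(pair(e, b), h(pair(pair(e, b), b))))  →  h(pair(pair(e, b), b))   [R5 at ε]
5. h(pair(pair(e, b), b))  →  b   [R5 at ε]

Reduce t₂ = pair(pair(e, b), h(pair(b, pair(pair(b, e), pair(e, c))))):
1. pair(pair(e, b), h(pair(b, pair(pair(b, e), pair(e, c)))))  →  pair(pair(e, b), c)   [R1 at 2]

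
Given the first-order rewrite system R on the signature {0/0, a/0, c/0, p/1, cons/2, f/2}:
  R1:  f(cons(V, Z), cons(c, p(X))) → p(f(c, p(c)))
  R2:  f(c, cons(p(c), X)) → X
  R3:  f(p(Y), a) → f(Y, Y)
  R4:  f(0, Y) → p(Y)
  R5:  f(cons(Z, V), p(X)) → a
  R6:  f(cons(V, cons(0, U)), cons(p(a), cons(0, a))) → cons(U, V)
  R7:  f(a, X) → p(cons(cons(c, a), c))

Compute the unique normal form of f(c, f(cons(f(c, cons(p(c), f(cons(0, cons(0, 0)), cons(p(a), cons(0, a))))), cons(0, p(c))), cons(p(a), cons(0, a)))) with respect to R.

cons(0, 0)

1. f(c, f(cons(f(c, cons(p(c), f(cons(0, cons(0, 0)), cons(p(a), cons(0, a))))), cons(0, p(c))), cons(p(a), cons(0, a))))  →  f(c, cons(p(c), f(c, cons(p(c), f(cons(0, cons(0, 0)), cons(p(a), cons(0, a)))))))   [R6 at 2]
2. f(c, cons(p(c), f(c, cons(p(c), f(cons(0, cons(0, 0)), cons(p(a), cons(0, a)))))))  →  f(c, cons(p(c), f(cons(0, cons(0, 0)), cons(p(a), cons(0, a)))))   [R2 at ε]
3. f(c, cons(p(c), f(cons(0, cons(0, 0)), cons(p(a), cons(0, a)))))  →  f(cons(0, cons(0, 0)), cons(p(a), cons(0, a)))   [R2 at ε]
4. f(cons(0, cons(0, 0)), cons(p(a), cons(0, a)))  →  cons(0, 0)   [R6 at ε]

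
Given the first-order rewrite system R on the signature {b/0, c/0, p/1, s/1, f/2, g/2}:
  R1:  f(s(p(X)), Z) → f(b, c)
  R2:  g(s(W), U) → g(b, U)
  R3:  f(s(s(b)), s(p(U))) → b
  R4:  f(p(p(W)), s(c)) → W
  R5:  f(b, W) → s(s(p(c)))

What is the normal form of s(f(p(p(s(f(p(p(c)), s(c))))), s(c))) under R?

1. s(f(p(p(s(f(p(p(c)), s(c))))), s(c)))  →  s(s(f(p(p(c)), s(c))))   [R4 at 1]
2. s(s(f(p(p(c)), s(c))))  →  s(s(c))   [R4 at 1.1]

s(s(c))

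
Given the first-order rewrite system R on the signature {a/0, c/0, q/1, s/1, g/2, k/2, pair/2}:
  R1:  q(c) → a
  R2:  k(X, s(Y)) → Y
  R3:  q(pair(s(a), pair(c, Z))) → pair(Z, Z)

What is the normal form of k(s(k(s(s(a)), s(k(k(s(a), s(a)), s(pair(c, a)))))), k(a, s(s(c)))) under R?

1. k(s(k(s(s(a)), s(k(k(s(a), s(a)), s(pair(c, a)))))), k(a, s(s(c))))  →  k(s(k(k(s(a), s(a)), s(pair(c, a)))), k(a, s(s(c))))   [R2 at 1.1]
2. k(s(k(k(s(a), s(a)), s(pair(c, a)))), k(a, s(s(c))))  →  k(s(pair(c, a)), k(a, s(s(c))))   [R2 at 1.1]
3. k(s(pair(c, a)), k(a, s(s(c))))  →  k(s(pair(c, a)), s(c))   [R2 at 2]
4. k(s(pair(c, a)), s(c))  →  c   [R2 at ε]

c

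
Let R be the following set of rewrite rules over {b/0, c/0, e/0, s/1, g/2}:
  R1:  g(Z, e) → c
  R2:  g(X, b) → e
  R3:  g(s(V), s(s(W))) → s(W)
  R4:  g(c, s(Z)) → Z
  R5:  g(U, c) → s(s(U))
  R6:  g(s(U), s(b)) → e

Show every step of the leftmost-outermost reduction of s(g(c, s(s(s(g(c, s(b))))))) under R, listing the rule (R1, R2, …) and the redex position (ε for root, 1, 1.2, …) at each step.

1. s(g(c, s(s(s(g(c, s(b)))))))  →  s(s(s(g(c, s(b)))))   [R4 at 1]
2. s(s(s(g(c, s(b)))))  →  s(s(s(b)))   [R4 at 1.1.1]

s(s(s(b)))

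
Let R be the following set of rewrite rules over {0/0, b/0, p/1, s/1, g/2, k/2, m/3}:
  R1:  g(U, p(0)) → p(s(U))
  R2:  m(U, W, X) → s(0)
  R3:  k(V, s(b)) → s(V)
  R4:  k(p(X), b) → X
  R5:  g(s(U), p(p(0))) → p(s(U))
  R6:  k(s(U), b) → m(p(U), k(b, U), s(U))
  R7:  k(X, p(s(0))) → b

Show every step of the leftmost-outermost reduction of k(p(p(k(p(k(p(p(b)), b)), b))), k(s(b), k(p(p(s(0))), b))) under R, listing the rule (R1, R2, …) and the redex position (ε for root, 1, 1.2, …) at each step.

p(p(b))

1. k(p(p(k(p(k(p(p(b)), b)), b))), k(s(b), k(p(p(s(0))), b)))  →  k(p(p(k(p(p(b)), b))), k(s(b), k(p(p(s(0))), b)))   [R4 at 1.1.1]
2. k(p(p(k(p(p(b)), b))), k(s(b), k(p(p(s(0))), b)))  →  k(p(p(p(b))), k(s(b), k(p(p(s(0))), b)))   [R4 at 1.1.1]
3. k(p(p(p(b))), k(s(b), k(p(p(s(0))), b)))  →  k(p(p(p(b))), k(s(b), p(s(0))))   [R4 at 2.2]
4. k(p(p(p(b))), k(s(b), p(s(0))))  →  k(p(p(p(b))), b)   [R7 at 2]
5. k(p(p(p(b))), b)  →  p(p(b))   [R4 at ε]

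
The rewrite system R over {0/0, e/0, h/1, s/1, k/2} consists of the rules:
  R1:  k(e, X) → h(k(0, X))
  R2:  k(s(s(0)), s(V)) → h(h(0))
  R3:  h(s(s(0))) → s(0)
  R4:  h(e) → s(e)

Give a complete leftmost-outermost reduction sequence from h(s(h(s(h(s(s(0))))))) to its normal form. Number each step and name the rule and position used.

s(0)

1. h(s(h(s(h(s(s(0)))))))  →  h(s(h(s(s(0)))))   [R3 at 1.1.1.1]
2. h(s(h(s(s(0)))))  →  h(s(s(0)))   [R3 at 1.1]
3. h(s(s(0)))  →  s(0)   [R3 at ε]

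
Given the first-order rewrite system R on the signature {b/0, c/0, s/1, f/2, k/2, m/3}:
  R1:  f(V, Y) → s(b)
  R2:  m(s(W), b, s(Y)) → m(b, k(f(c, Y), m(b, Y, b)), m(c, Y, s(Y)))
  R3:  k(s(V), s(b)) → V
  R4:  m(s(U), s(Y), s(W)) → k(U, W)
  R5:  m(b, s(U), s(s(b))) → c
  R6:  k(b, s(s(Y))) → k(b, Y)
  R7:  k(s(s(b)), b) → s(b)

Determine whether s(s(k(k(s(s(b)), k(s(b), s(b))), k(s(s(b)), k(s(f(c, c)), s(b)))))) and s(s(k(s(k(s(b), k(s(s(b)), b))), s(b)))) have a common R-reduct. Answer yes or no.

Reduce t₁ = s(s(k(k(s(s(b)), k(s(b), s(b))), k(s(s(b)), k(s(f(c, c)), s(b)))))):
1. s(s(k(k(s(s(b)), k(s(b), s(b))), k(s(s(b)), k(s(f(c, c)), s(b))))))  →  s(s(k(k(s(s(b)), b), k(s(s(b)), k(s(f(c, c)), s(b))))))   [R3 at 1.1.1.2]
2. s(s(k(k(s(s(b)), b), k(s(s(b)), k(s(f(c, c)), s(b))))))  →  s(s(k(s(b), k(s(s(b)), k(s(f(c, c)), s(b))))))   [R7 at 1.1.1]
3. s(s(k(s(b), k(s(s(b)), k(s(f(c, c)), s(b))))))  →  s(s(k(s(b), k(s(s(b)), f(c, c)))))   [R3 at 1.1.2.2]
4. s(s(k(s(b), k(s(s(b)), f(c, c)))))  →  s(s(k(s(b), k(s(s(b)), s(b)))))   [R1 at 1.1.2.2]
5. s(s(k(s(b), k(s(s(b)), s(b)))))  →  s(s(k(s(b), s(b))))   [R3 at 1.1.2]
6. s(s(k(s(b), s(b))))  →  s(s(b))   [R3 at 1.1]

Reduce t₂ = s(s(k(s(k(s(b), k(s(s(b)), b))), s(b)))):
1. s(s(k(s(k(s(b), k(s(s(b)), b))), s(b))))  →  s(s(k(s(b), k(s(s(b)), b))))   [R3 at 1.1]
2. s(s(k(s(b), k(s(s(b)), b))))  →  s(s(k(s(b), s(b))))   [R7 at 1.1.2]
3. s(s(k(s(b), s(b))))  →  s(s(b))   [R3 at 1.1]

yes — NF(t₁) = s(s(b)), NF(t₂) = s(s(b))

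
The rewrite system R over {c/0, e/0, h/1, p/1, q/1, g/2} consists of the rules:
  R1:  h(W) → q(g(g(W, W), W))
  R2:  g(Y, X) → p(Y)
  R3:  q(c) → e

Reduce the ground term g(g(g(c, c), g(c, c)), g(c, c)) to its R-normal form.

1. g(g(g(c, c), g(c, c)), g(c, c))  →  p(g(g(c, c), g(c, c)))   [R2 at ε]
2. p(g(g(c, c), g(c, c)))  →  p(p(g(c, c)))   [R2 at 1]
3. p(p(g(c, c)))  →  p(p(p(c)))   [R2 at 1.1]

p(p(p(c)))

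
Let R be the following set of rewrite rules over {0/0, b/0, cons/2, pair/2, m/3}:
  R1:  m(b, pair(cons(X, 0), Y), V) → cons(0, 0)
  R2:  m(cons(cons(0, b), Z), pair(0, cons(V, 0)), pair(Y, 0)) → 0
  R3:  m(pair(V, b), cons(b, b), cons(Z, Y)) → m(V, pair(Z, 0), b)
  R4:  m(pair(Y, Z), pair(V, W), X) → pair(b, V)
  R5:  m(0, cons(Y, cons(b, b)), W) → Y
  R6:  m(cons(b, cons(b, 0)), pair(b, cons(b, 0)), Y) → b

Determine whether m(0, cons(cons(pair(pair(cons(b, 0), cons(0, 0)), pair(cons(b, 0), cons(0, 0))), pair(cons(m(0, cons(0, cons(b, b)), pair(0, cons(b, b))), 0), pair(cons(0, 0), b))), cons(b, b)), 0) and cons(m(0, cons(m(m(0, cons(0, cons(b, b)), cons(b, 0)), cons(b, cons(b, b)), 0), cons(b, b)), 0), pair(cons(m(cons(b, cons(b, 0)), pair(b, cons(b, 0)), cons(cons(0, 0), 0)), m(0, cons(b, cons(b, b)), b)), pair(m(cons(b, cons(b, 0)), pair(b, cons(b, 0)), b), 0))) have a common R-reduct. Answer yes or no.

Reduce t₁ = m(0, cons(cons(pair(pair(cons(b, 0), cons(0, 0)), pair(cons(b, 0), cons(0, 0))), pair(cons(m(0, cons(0, cons(b, b)), pair(0, cons(b, b))), 0), pair(cons(0, 0), b))), cons(b, b)), 0):
1. m(0, cons(cons(pair(pair(cons(b, 0), cons(0, 0)), pair(cons(b, 0), cons(0, 0))), pair(cons(m(0, cons(0, cons(b, b)), pair(0, cons(b, b))), 0), pair(cons(0, 0), b))), cons(b, b)), 0)  →  cons(pair(pair(cons(b, 0), cons(0, 0)), pair(cons(b, 0), cons(0, 0))), pair(cons(m(0, cons(0, cons(b, b)), pair(0, cons(b, b))), 0), pair(cons(0, 0), b)))   [R5 at ε]
2. cons(pair(pair(cons(b, 0), cons(0, 0)), pair(cons(b, 0), cons(0, 0))), pair(cons(m(0, cons(0, cons(b, b)), pair(0, cons(b, b))), 0), pair(cons(0, 0), b)))  →  cons(pair(pair(cons(b, 0), cons(0, 0)), pair(cons(b, 0), cons(0, 0))), pair(cons(0, 0), pair(cons(0, 0), b)))   [R5 at 2.1.1]

Reduce t₂ = cons(m(0, cons(m(m(0, cons(0, cons(b, b)), cons(b, 0)), cons(b, cons(b, b)), 0), cons(b, b)), 0), pair(cons(m(cons(b, cons(b, 0)), pair(b, cons(b, 0)), cons(cons(0, 0), 0)), m(0, cons(b, cons(b, b)), b)), pair(m(cons(b, cons(b, 0)), pair(b, cons(b, 0)), b), 0))):
1. cons(m(0, cons(m(m(0, cons(0, cons(b, b)), cons(b, 0)), cons(b, cons(b, b)), 0), cons(b, b)), 0), pair(cons(m(cons(b, cons(b, 0)), pair(b, cons(b, 0)), cons(cons(0, 0), 0)), m(0, cons(b, cons(b, b)), b)), pair(m(cons(b, cons(b, 0)), pair(b, cons(b, 0)), b), 0)))  →  cons(m(m(0, cons(0, cons(b, b)), cons(b, 0)), cons(b, cons(b, b)), 0), pair(cons(m(cons(b, cons(b, 0)), pair(b, cons(b, 0)), cons(cons(0, 0), 0)), m(0, cons(b, cons(b, b)), b)), pair(m(cons(b, cons(b, 0)), pair(b, cons(b, 0)), b), 0)))   [R5 at 1]
2. cons(m(m(0, cons(0, cons(b, b)), cons(b, 0)), cons(b, cons(b, b)), 0), pair(cons(m(cons(b, cons(b, 0)), pair(b, cons(b, 0)), cons(cons(0, 0), 0)), m(0, cons(b, cons(b, b)), b)), pair(m(cons(b, cons(b, 0)), pair(b, cons(b, 0)), b), 0)))  →  cons(m(0, cons(b, cons(b, b)), 0), pair(cons(m(cons(b, cons(b, 0)), pair(b, cons(b, 0)), cons(cons(0, 0), 0)), m(0, cons(b, cons(b, b)), b)), pair(m(cons(b, cons(b, 0)), pair(b, cons(b, 0)), b), 0)))   [R5 at 1.1]
3. cons(m(0, cons(b, cons(b, b)), 0), pair(cons(m(cons(b, cons(b, 0)), pair(b, cons(b, 0)), cons(cons(0, 0), 0)), m(0, cons(b, cons(b, b)), b)), pair(m(cons(b, cons(b, 0)), pair(b, cons(b, 0)), b), 0)))  →  cons(b, pair(cons(m(cons(b, cons(b, 0)), pair(b, cons(b, 0)), cons(cons(0, 0), 0)), m(0, cons(b, cons(b, b)), b)), pair(m(cons(b, cons(b, 0)), pair(b, cons(b, 0)), b), 0)))   [R5 at 1]
4. cons(b, pair(cons(m(cons(b, cons(b, 0)), pair(b, cons(b, 0)), cons(cons(0, 0), 0)), m(0, cons(b, cons(b, b)), b)), pair(m(cons(b, cons(b, 0)), pair(b, cons(b, 0)), b), 0)))  →  cons(b, pair(cons(b, m(0, cons(b, cons(b, b)), b)), pair(m(cons(b, cons(b, 0)), pair(b, cons(b, 0)), b), 0)))   [R6 at 2.1.1]
5. cons(b, pair(cons(b, m(0, cons(b, cons(b, b)), b)), pair(m(cons(b, cons(b, 0)), pair(b, cons(b, 0)), b), 0)))  →  cons(b, pair(cons(b, b), pair(m(cons(b, cons(b, 0)), pair(b, cons(b, 0)), b), 0)))   [R5 at 2.1.2]
6. cons(b, pair(cons(b, b), pair(m(cons(b, cons(b, 0)), pair(b, cons(b, 0)), b), 0)))  →  cons(b, pair(cons(b, b), pair(b, 0)))   [R6 at 2.2.1]

no — NF(t₁) = cons(pair(pair(cons(b, 0), cons(0, 0)), pair(cons(b, 0), cons(0, 0))), pair(cons(0, 0), pair(cons(0, 0), b))), NF(t₂) = cons(b, pair(cons(b, b), pair(b, 0)))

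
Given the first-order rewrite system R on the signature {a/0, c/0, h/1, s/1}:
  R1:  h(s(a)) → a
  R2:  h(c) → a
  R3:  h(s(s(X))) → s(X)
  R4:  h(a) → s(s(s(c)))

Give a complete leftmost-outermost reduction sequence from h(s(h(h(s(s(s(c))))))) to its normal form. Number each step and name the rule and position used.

1. h(s(h(h(s(s(s(c)))))))  →  h(s(h(s(s(c)))))   [R3 at 1.1.1]
2. h(s(h(s(s(c)))))  →  h(s(s(c)))   [R3 at 1.1]
3. h(s(s(c)))  →  s(c)   [R3 at ε]

s(c)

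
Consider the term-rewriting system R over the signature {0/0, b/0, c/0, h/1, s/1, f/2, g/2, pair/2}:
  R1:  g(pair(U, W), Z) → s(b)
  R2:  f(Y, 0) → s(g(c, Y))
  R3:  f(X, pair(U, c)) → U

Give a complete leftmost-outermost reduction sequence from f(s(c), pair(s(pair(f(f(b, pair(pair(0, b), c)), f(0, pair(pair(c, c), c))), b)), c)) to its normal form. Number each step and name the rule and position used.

s(pair(c, b))

1. f(s(c), pair(s(pair(f(f(b, pair(pair(0, b), c)), f(0, pair(pair(c, c), c))), b)), c))  →  s(pair(f(f(b, pair(pair(0, b), c)), f(0, pair(pair(c, c), c))), b))   [R3 at ε]
2. s(pair(f(f(b, pair(pair(0, b), c)), f(0, pair(pair(c, c), c))), b))  →  s(pair(f(pair(0, b), f(0, pair(pair(c, c), c))), b))   [R3 at 1.1.1]
3. s(pair(f(pair(0, b), f(0, pair(pair(c, c), c))), b))  →  s(pair(f(pair(0, b), pair(c, c)), b))   [R3 at 1.1.2]
4. s(pair(f(pair(0, b), pair(c, c)), b))  →  s(pair(c, b))   [R3 at 1.1]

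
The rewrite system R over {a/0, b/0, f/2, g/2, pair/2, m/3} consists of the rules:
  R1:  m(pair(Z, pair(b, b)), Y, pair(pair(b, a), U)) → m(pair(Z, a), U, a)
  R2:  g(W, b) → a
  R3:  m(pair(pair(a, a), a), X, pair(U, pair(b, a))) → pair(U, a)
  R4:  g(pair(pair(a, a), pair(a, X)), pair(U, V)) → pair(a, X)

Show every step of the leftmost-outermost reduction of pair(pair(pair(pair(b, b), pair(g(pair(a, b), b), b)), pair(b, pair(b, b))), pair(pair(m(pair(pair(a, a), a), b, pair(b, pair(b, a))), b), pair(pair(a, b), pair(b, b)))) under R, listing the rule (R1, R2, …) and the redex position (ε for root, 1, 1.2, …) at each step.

pair(pair(pair(pair(b, b), pair(a, b)), pair(b, pair(b, b))), pair(pair(pair(b, a), b), pair(pair(a, b), pair(b, b))))

1. pair(pair(pair(pair(b, b), pair(g(pair(a, b), b), b)), pair(b, pair(b, b))), pair(pair(m(pair(pair(a, a), a), b, pair(b, pair(b, a))), b), pair(pair(a, b), pair(b, b))))  →  pair(pair(pair(pair(b, b), pair(a, b)), pair(b, pair(b, b))), pair(pair(m(pair(pair(a, a), a), b, pair(b, pair(b, a))), b), pair(pair(a, b), pair(b, b))))   [R2 at 1.1.2.1]
2. pair(pair(pair(pair(b, b), pair(a, b)), pair(b, pair(b, b))), pair(pair(m(pair(pair(a, a), a), b, pair(b, pair(b, a))), b), pair(pair(a, b), pair(b, b))))  →  pair(pair(pair(pair(b, b), pair(a, b)), pair(b, pair(b, b))), pair(pair(pair(b, a), b), pair(pair(a, b), pair(b, b))))   [R3 at 2.1.1]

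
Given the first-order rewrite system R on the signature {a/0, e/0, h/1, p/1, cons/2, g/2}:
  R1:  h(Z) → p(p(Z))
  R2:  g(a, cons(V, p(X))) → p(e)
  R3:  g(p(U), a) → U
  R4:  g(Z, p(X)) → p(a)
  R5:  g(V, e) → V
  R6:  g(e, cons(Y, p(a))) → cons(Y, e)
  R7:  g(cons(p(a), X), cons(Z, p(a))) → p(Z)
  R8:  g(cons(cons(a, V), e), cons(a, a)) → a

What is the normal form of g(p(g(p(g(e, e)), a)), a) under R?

1. g(p(g(p(g(e, e)), a)), a)  →  g(p(g(e, e)), a)   [R3 at ε]
2. g(p(g(e, e)), a)  →  g(e, e)   [R3 at ε]
3. g(e, e)  →  e   [R5 at ε]

e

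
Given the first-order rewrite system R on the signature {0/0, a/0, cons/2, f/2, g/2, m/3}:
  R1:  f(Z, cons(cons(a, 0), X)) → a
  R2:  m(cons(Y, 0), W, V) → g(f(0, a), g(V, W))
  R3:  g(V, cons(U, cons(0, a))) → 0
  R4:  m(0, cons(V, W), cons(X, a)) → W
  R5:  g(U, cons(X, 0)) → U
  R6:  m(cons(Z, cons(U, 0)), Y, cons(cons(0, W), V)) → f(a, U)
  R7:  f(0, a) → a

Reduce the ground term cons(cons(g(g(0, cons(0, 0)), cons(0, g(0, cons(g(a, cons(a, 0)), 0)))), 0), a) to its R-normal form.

cons(cons(0, 0), a)

1. cons(cons(g(g(0, cons(0, 0)), cons(0, g(0, cons(g(a, cons(a, 0)), 0)))), 0), a)  →  cons(cons(g(0, cons(0, g(0, cons(g(a, cons(a, 0)), 0)))), 0), a)   [R5 at 1.1.1]
2. cons(cons(g(0, cons(0, g(0, cons(g(a, cons(a, 0)), 0)))), 0), a)  →  cons(cons(g(0, cons(0, 0)), 0), a)   [R5 at 1.1.2.2]
3. cons(cons(g(0, cons(0, 0)), 0), a)  →  cons(cons(0, 0), a)   [R5 at 1.1]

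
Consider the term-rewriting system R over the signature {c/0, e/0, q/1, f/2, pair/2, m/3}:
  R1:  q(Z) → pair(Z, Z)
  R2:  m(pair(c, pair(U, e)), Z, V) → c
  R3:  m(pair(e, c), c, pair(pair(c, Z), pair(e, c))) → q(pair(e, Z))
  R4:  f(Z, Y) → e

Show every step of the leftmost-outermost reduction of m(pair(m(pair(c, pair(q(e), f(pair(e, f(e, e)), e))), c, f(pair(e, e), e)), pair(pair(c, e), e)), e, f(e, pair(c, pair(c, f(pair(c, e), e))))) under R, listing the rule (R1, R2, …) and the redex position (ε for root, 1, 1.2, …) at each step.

1. m(pair(m(pair(c, pair(q(e), f(pair(e, f(e, e)), e))), c, f(pair(e, e), e)), pair(pair(c, e), e)), e, f(e, pair(c, pair(c, f(pair(c, e), e)))))  →  m(pair(m(pair(c, pair(pair(e, e), f(pair(e, f(e, e)), e))), c, f(pair(e, e), e)), pair(pair(c, e), e)), e, f(e, pair(c, pair(c, f(pair(c, e), e)))))   [R1 at 1.1.1.2.1]
2. m(pair(m(pair(c, pair(pair(e, e), f(pair(e, f(e, e)), e))), c, f(pair(e, e), e)), pair(pair(c, e), e)), e, f(e, pair(c, pair(c, f(pair(c, e), e)))))  →  m(pair(m(pair(c, pair(pair(e, e), e)), c, f(pair(e, e), e)), pair(pair(c, e), e)), e, f(e, pair(c, pair(c, f(pair(c, e), e)))))   [R4 at 1.1.1.2.2]
3. m(pair(m(pair(c, pair(pair(e, e), e)), c, f(pair(e, e), e)), pair(pair(c, e), e)), e, f(e, pair(c, pair(c, f(pair(c, e), e)))))  →  m(pair(c, pair(pair(c, e), e)), e, f(e, pair(c, pair(c, f(pair(c, e), e)))))   [R2 at 1.1]
4. m(pair(c, pair(pair(c, e), e)), e, f(e, pair(c, pair(c, f(pair(c, e), e)))))  →  c   [R2 at ε]

c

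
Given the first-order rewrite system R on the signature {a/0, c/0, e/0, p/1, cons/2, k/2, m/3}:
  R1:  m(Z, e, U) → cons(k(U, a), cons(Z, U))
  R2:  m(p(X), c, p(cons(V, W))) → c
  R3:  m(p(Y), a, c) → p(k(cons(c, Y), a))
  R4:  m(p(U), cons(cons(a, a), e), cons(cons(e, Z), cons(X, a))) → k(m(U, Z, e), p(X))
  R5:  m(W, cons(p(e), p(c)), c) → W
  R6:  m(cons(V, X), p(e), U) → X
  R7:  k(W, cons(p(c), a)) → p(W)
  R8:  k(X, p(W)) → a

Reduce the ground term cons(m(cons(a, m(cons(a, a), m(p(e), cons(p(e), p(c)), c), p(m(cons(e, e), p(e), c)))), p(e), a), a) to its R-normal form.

1. cons(m(cons(a, m(cons(a, a), m(p(e), cons(p(e), p(c)), c), p(m(cons(e, e), p(e), c)))), p(e), a), a)  →  cons(m(cons(a, a), m(p(e), cons(p(e), p(c)), c), p(m(cons(e, e), p(e), c))), a)   [R6 at 1]
2. cons(m(cons(a, a), m(p(e), cons(p(e), p(c)), c), p(m(cons(e, e), p(e), c))), a)  →  cons(m(cons(a, a), p(e), p(m(cons(e, e), p(e), c))), a)   [R5 at 1.2]
3. cons(m(cons(a, a), p(e), p(m(cons(e, e), p(e), c))), a)  →  cons(a, a)   [R6 at 1]

cons(a, a)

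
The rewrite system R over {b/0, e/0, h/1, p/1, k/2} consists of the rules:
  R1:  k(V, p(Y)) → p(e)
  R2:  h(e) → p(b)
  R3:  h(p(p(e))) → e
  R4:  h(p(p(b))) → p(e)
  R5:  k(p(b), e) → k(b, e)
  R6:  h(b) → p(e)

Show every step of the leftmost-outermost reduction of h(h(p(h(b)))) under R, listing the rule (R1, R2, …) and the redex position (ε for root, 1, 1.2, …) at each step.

1. h(h(p(h(b))))  →  h(h(p(p(e))))   [R6 at 1.1.1]
2. h(h(p(p(e))))  →  h(e)   [R3 at 1]
3. h(e)  →  p(b)   [R2 at ε]

p(b)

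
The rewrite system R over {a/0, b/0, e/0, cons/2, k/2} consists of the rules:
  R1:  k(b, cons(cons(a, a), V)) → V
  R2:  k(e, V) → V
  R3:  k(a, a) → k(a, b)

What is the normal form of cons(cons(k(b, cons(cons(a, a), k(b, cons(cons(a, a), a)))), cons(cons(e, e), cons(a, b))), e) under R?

1. cons(cons(k(b, cons(cons(a, a), k(b, cons(cons(a, a), a)))), cons(cons(e, e), cons(a, b))), e)  →  cons(cons(k(b, cons(cons(a, a), a)), cons(cons(e, e), cons(a, b))), e)   [R1 at 1.1]
2. cons(cons(k(b, cons(cons(a, a), a)), cons(cons(e, e), cons(a, b))), e)  →  cons(cons(a, cons(cons(e, e), cons(a, b))), e)   [R1 at 1.1]

cons(cons(a, cons(cons(e, e), cons(a, b))), e)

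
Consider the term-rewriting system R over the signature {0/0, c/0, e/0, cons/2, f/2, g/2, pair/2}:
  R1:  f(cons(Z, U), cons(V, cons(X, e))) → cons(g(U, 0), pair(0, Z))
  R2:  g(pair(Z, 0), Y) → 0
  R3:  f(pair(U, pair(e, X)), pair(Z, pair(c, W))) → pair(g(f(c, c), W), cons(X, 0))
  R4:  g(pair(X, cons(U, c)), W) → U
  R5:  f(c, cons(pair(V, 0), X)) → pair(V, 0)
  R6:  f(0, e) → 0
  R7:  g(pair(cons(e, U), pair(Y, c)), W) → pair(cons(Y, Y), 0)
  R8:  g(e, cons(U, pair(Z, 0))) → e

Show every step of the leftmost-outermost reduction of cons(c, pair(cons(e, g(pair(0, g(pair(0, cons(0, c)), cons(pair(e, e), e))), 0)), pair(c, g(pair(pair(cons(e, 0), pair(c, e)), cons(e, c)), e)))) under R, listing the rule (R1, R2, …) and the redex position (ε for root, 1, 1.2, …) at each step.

1. cons(c, pair(cons(e, g(pair(0, g(pair(0, cons(0, c)), cons(pair(e, e), e))), 0)), pair(c, g(pair(pair(cons(e, 0), pair(c, e)), cons(e, c)), e))))  →  cons(c, pair(cons(e, g(pair(0, 0), 0)), pair(c, g(pair(pair(cons(e, 0), pair(c, e)), cons(e, c)), e))))   [R4 at 2.1.2.1.2]
2. cons(c, pair(cons(e, g(pair(0, 0), 0)), pair(c, g(pair(pair(cons(e, 0), pair(c, e)), cons(e, c)), e))))  →  cons(c, pair(cons(e, 0), pair(c, g(pair(pair(cons(e, 0), pair(c, e)), cons(e, c)), e))))   [R2 at 2.1.2]
3. cons(c, pair(cons(e, 0), pair(c, g(pair(pair(cons(e, 0), pair(c, e)), cons(e, c)), e))))  →  cons(c, pair(cons(e, 0), pair(c, e)))   [R4 at 2.2.2]

cons(c, pair(cons(e, 0), pair(c, e)))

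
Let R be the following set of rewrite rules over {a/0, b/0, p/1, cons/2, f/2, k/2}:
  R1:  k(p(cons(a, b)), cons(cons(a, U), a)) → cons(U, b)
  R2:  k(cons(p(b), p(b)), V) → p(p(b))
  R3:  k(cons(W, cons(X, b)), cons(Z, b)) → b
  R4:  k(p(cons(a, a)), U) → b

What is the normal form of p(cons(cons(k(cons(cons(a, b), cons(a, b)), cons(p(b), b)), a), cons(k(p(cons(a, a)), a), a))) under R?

1. p(cons(cons(k(cons(cons(a, b), cons(a, b)), cons(p(b), b)), a), cons(k(p(cons(a, a)), a), a)))  →  p(cons(cons(b, a), cons(k(p(cons(a, a)), a), a)))   [R3 at 1.1.1]
2. p(cons(cons(b, a), cons(k(p(cons(a, a)), a), a)))  →  p(cons(cons(b, a), cons(b, a)))   [R4 at 1.2.1]

p(cons(cons(b, a), cons(b, a)))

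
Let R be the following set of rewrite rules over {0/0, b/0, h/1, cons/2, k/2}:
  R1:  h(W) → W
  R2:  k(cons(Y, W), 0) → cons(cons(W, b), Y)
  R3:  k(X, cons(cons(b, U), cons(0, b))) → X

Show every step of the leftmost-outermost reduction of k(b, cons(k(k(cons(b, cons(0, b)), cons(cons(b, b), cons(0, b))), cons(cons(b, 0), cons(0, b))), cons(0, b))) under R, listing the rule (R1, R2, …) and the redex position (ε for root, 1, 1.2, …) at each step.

1. k(b, cons(k(k(cons(b, cons(0, b)), cons(cons(b, b), cons(0, b))), cons(cons(b, 0), cons(0, b))), cons(0, b)))  →  k(b, cons(k(cons(b, cons(0, b)), cons(cons(b, b), cons(0, b))), cons(0, b)))   [R3 at 2.1]
2. k(b, cons(k(cons(b, cons(0, b)), cons(cons(b, b), cons(0, b))), cons(0, b)))  →  k(b, cons(cons(b, cons(0, b)), cons(0, b)))   [R3 at 2.1]
3. k(b, cons(cons(b, cons(0, b)), cons(0, b)))  →  b   [R3 at ε]

b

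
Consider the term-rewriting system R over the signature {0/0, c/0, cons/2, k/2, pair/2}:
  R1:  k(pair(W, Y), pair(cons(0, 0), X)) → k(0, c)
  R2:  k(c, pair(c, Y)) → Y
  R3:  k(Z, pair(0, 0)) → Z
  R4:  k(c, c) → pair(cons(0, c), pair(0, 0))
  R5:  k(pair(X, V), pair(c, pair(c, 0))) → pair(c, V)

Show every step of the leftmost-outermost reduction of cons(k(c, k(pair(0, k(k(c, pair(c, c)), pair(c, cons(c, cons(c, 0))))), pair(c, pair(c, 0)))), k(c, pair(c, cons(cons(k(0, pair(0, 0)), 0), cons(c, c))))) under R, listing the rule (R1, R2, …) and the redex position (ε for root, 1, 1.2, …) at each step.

1. cons(k(c, k(pair(0, k(k(c, pair(c, c)), pair(c, cons(c, cons(c, 0))))), pair(c, pair(c, 0)))), k(c, pair(c, cons(cons(k(0, pair(0, 0)), 0), cons(c, c)))))  →  cons(k(c, pair(c, k(k(c, pair(c, c)), pair(c, cons(c, cons(c, 0)))))), k(c, pair(c, cons(cons(k(0, pair(0, 0)), 0), cons(c, c)))))   [R5 at 1.2]
2. cons(k(c, pair(c, k(k(c, pair(c, c)), pair(c, cons(c, cons(c, 0)))))), k(c, pair(c, cons(cons(k(0, pair(0, 0)), 0), cons(c, c)))))  →  cons(k(k(c, pair(c, c)), pair(c, cons(c, cons(c, 0)))), k(c, pair(c, cons(cons(k(0, pair(0, 0)), 0), cons(c, c)))))   [R2 at 1]
3. cons(k(k(c, pair(c, c)), pair(c, cons(c, cons(c, 0)))), k(c, pair(c, cons(cons(k(0, pair(0, 0)), 0), cons(c, c)))))  →  cons(k(c, pair(c, cons(c, cons(c, 0)))), k(c, pair(c, cons(cons(k(0, pair(0, 0)), 0), cons(c, c)))))   [R2 at 1.1]
4. cons(k(c, pair(c, cons(c, cons(c, 0)))), k(c, pair(c, cons(cons(k(0, pair(0, 0)), 0), cons(c, c)))))  →  cons(cons(c, cons(c, 0)), k(c, pair(c, cons(cons(k(0, pair(0, 0)), 0), cons(c, c)))))   [R2 at 1]
5. cons(cons(c, cons(c, 0)), k(c, pair(c, cons(cons(k(0, pair(0, 0)), 0), cons(c, c)))))  →  cons(cons(c, cons(c, 0)), cons(cons(k(0, pair(0, 0)), 0), cons(c, c)))   [R2 at 2]
6. cons(cons(c, cons(c, 0)), cons(cons(k(0, pair(0, 0)), 0), cons(c, c)))  →  cons(cons(c, cons(c, 0)), cons(cons(0, 0), cons(c, c)))   [R3 at 2.1.1]

cons(cons(c, cons(c, 0)), cons(cons(0, 0), cons(c, c)))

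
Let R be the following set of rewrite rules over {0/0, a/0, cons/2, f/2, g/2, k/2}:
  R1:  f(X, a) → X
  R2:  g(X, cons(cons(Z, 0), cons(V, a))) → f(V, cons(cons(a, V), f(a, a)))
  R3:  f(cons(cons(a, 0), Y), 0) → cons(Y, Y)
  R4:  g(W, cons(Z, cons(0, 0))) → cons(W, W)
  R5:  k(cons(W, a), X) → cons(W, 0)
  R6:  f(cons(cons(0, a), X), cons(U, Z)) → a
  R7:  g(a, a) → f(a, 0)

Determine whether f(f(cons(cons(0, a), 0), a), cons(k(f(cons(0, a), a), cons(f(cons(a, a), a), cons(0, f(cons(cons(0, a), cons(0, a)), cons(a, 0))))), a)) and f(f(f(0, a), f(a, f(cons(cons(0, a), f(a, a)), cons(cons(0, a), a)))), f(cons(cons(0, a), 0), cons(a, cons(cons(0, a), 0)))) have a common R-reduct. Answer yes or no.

Reduce t₁ = f(f(cons(cons(0, a), 0), a), cons(k(f(cons(0, a), a), cons(f(cons(a, a), a), cons(0, f(cons(cons(0, a), cons(0, a)), cons(a, 0))))), a)):
1. f(f(cons(cons(0, a), 0), a), cons(k(f(cons(0, a), a), cons(f(cons(a, a), a), cons(0, f(cons(cons(0, a), cons(0, a)), cons(a, 0))))), a))  →  f(cons(cons(0, a), 0), cons(k(f(cons(0, a), a), cons(f(cons(a, a), a), cons(0, f(cons(cons(0, a), cons(0, a)), cons(a, 0))))), a))   [R1 at 1]
2. f(cons(cons(0, a), 0), cons(k(f(cons(0, a), a), cons(f(cons(a, a), a), cons(0, f(cons(cons(0, a), cons(0, a)), cons(a, 0))))), a))  →  a   [R6 at ε]

Reduce t₂ = f(f(f(0, a), f(a, f(cons(cons(0, a), f(a, a)), cons(cons(0, a), a)))), f(cons(cons(0, a), 0), cons(a, cons(cons(0, a), 0)))):
1. f(f(f(0, a), f(a, f(cons(cons(0, a), f(a, a)), cons(cons(0, a), a)))), f(cons(cons(0, a), 0), cons(a, cons(cons(0, a), 0))))  →  f(f(0, f(a, f(cons(cons(0, a), f(a, a)), cons(cons(0, a), a)))), f(cons(cons(0, a), 0), cons(a, cons(cons(0, a), 0))))   [R1 at 1.1]
2. f(f(0, f(a, f(cons(cons(0, a), f(a, a)), cons(cons(0, a), a)))), f(cons(cons(0, a), 0), cons(a, cons(cons(0, a), 0))))  →  f(f(0, f(a, a)), f(cons(cons(0, a), 0), cons(a, cons(cons(0, a), 0))))   [R6 at 1.2.2]
3. f(f(0, f(a, a)), f(cons(cons(0, a), 0), cons(a, cons(cons(0, a), 0))))  →  f(f(0, a), f(cons(cons(0, a), 0), cons(a, cons(cons(0, a), 0))))   [R1 at 1.2]
4. f(f(0, a), f(cons(cons(0, a), 0), cons(a, cons(cons(0, a), 0))))  →  f(0, f(cons(cons(0, a), 0), cons(a, cons(cons(0, a), 0))))   [R1 at 1]
5. f(0, f(cons(cons(0, a), 0), cons(a, cons(cons(0, a), 0))))  →  f(0, a)   [R6 at 2]
6. f(0, a)  →  0   [R1 at ε]

no — NF(t₁) = a, NF(t₂) = 0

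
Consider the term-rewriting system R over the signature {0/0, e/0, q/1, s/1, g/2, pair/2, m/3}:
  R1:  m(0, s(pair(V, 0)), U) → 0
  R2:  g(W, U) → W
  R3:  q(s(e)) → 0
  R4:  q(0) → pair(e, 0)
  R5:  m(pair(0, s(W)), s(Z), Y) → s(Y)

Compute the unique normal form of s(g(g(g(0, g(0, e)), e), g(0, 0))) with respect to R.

1. s(g(g(g(0, g(0, e)), e), g(0, 0)))  →  s(g(g(0, g(0, e)), e))   [R2 at 1]
2. s(g(g(0, g(0, e)), e))  →  s(g(0, g(0, e)))   [R2 at 1]
3. s(g(0, g(0, e)))  →  s(0)   [R2 at 1]

s(0)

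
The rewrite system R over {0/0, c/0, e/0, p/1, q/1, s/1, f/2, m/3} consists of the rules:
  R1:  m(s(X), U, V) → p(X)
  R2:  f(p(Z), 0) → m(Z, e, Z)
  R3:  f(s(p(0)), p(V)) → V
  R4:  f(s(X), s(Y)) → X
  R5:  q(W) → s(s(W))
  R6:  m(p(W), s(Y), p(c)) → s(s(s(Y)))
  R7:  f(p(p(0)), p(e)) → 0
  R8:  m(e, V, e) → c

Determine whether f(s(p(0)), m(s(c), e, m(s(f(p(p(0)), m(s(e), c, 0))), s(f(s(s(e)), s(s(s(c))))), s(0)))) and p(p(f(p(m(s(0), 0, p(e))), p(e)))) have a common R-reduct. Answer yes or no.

no — NF(t₁) = c, NF(t₂) = p(p(0))

Reduce t₁ = f(s(p(0)), m(s(c), e, m(s(f(p(p(0)), m(s(e), c, 0))), s(f(s(s(e)), s(s(s(c))))), s(0)))):
1. f(s(p(0)), m(s(c), e, m(s(f(p(p(0)), m(s(e), c, 0))), s(f(s(s(e)), s(s(s(c))))), s(0))))  →  f(s(p(0)), p(c))   [R1 at 2]
2. f(s(p(0)), p(c))  →  c   [R3 at ε]

Reduce t₂ = p(p(f(p(m(s(0), 0, p(e))), p(e)))):
1. p(p(f(p(m(s(0), 0, p(e))), p(e))))  →  p(p(f(p(p(0)), p(e))))   [R1 at 1.1.1.1]
2. p(p(f(p(p(0)), p(e))))  →  p(p(0))   [R7 at 1.1]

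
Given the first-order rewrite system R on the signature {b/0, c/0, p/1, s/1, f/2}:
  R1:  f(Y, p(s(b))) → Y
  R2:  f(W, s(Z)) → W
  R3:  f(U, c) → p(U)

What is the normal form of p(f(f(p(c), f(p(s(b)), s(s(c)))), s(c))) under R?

p(p(c))

1. p(f(f(p(c), f(p(s(b)), s(s(c)))), s(c)))  →  p(f(p(c), f(p(s(b)), s(s(c)))))   [R2 at 1]
2. p(f(p(c), f(p(s(b)), s(s(c)))))  →  p(f(p(c), p(s(b))))   [R2 at 1.2]
3. p(f(p(c), p(s(b))))  →  p(p(c))   [R1 at 1]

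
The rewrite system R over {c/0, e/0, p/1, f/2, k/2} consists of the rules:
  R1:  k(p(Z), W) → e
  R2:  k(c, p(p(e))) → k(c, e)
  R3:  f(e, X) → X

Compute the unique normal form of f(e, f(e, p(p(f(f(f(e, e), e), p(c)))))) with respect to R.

1. f(e, f(e, p(p(f(f(f(e, e), e), p(c))))))  →  f(e, p(p(f(f(f(e, e), e), p(c)))))   [R3 at ε]
2. f(e, p(p(f(f(f(e, e), e), p(c)))))  →  p(p(f(f(f(e, e), e), p(c))))   [R3 at ε]
3. p(p(f(f(f(e, e), e), p(c))))  →  p(p(f(f(e, e), p(c))))   [R3 at 1.1.1.1]
4. p(p(f(f(e, e), p(c))))  →  p(p(f(e, p(c))))   [R3 at 1.1.1]
5. p(p(f(e, p(c))))  →  p(p(p(c)))   [R3 at 1.1]

p(p(p(c)))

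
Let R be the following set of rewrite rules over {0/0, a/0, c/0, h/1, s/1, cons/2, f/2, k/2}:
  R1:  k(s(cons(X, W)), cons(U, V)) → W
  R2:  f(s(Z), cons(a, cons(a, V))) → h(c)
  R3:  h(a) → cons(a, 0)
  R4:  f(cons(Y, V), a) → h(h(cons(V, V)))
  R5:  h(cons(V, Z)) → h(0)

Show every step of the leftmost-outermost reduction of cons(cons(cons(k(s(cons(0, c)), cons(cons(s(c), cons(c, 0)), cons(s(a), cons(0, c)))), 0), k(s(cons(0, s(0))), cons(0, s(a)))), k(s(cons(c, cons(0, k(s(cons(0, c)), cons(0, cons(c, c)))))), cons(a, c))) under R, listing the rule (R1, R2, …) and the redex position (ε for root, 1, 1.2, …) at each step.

1. cons(cons(cons(k(s(cons(0, c)), cons(cons(s(c), cons(c, 0)), cons(s(a), cons(0, c)))), 0), k(s(cons(0, s(0))), cons(0, s(a)))), k(s(cons(c, cons(0, k(s(cons(0, c)), cons(0, cons(c, c)))))), cons(a, c)))  →  cons(cons(cons(c, 0), k(s(cons(0, s(0))), cons(0, s(a)))), k(s(cons(c, cons(0, k(s(cons(0, c)), cons(0, cons(c, c)))))), cons(a, c)))   [R1 at 1.1.1]
2. cons(cons(cons(c, 0), k(s(cons(0, s(0))), cons(0, s(a)))), k(s(cons(c, cons(0, k(s(cons(0, c)), cons(0, cons(c, c)))))), cons(a, c)))  →  cons(cons(cons(c, 0), s(0)), k(s(cons(c, cons(0, k(s(cons(0, c)), cons(0, cons(c, c)))))), cons(a, c)))   [R1 at 1.2]
3. cons(cons(cons(c, 0), s(0)), k(s(cons(c, cons(0, k(s(cons(0, c)), cons(0, cons(c, c)))))), cons(a, c)))  →  cons(cons(cons(c, 0), s(0)), cons(0, k(s(cons(0, c)), cons(0, cons(c, c)))))   [R1 at 2]
4. cons(cons(cons(c, 0), s(0)), cons(0, k(s(cons(0, c)), cons(0, cons(c, c)))))  →  cons(cons(cons(c, 0), s(0)), cons(0, c))   [R1 at 2.2]

cons(cons(cons(c, 0), s(0)), cons(0, c))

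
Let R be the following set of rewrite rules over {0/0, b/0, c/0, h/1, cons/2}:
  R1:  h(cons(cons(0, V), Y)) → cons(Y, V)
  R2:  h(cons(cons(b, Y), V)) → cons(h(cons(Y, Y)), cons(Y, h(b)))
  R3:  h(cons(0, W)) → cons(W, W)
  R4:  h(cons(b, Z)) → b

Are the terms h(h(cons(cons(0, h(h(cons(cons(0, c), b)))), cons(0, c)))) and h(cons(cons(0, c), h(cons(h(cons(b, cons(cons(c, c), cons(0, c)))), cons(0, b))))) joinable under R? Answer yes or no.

yes — NF(t₁) = cons(b, c), NF(t₂) = cons(b, c)

Reduce t₁ = h(h(cons(cons(0, h(h(cons(cons(0, c), b)))), cons(0, c)))):
1. h(h(cons(cons(0, h(h(cons(cons(0, c), b)))), cons(0, c))))  →  h(cons(cons(0, c), h(h(cons(cons(0, c), b)))))   [R1 at 1]
2. h(cons(cons(0, c), h(h(cons(cons(0, c), b)))))  →  cons(h(h(cons(cons(0, c), b))), c)   [R1 at ε]
3. cons(h(h(cons(cons(0, c), b))), c)  →  cons(h(cons(b, c)), c)   [R1 at 1.1]
4. cons(h(cons(b, c)), c)  →  cons(b, c)   [R4 at 1]

Reduce t₂ = h(cons(cons(0, c), h(cons(h(cons(b, cons(cons(c, c), cons(0, c)))), cons(0, b))))):
1. h(cons(cons(0, c), h(cons(h(cons(b, cons(cons(c, c), cons(0, c)))), cons(0, b)))))  →  cons(h(cons(h(cons(b, cons(cons(c, c), cons(0, c)))), cons(0, b))), c)   [R1 at ε]
2. cons(h(cons(h(cons(b, cons(cons(c, c), cons(0, c)))), cons(0, b))), c)  →  cons(h(cons(b, cons(0, b))), c)   [R4 at 1.1.1]
3. cons(h(cons(b, cons(0, b))), c)  →  cons(b, c)   [R4 at 1]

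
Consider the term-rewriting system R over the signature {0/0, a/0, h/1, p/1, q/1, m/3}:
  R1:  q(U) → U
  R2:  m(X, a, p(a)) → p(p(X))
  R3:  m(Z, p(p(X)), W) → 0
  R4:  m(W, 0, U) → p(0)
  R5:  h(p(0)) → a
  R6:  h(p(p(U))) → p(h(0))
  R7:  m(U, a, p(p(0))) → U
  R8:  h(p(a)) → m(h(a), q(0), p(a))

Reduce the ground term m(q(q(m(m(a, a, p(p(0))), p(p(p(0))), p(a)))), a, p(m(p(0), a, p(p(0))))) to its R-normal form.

0

1. m(q(q(m(m(a, a, p(p(0))), p(p(p(0))), p(a)))), a, p(m(p(0), a, p(p(0)))))  →  m(q(m(m(a, a, p(p(0))), p(p(p(0))), p(a))), a, p(m(p(0), a, p(p(0)))))   [R1 at 1]
2. m(q(m(m(a, a, p(p(0))), p(p(p(0))), p(a))), a, p(m(p(0), a, p(p(0)))))  →  m(m(m(a, a, p(p(0))), p(p(p(0))), p(a)), a, p(m(p(0), a, p(p(0)))))   [R1 at 1]
3. m(m(m(a, a, p(p(0))), p(p(p(0))), p(a)), a, p(m(p(0), a, p(p(0)))))  →  m(0, a, p(m(p(0), a, p(p(0)))))   [R3 at 1]
4. m(0, a, p(m(p(0), a, p(p(0)))))  →  m(0, a, p(p(0)))   [R7 at 3.1]
5. m(0, a, p(p(0)))  →  0   [R7 at ε]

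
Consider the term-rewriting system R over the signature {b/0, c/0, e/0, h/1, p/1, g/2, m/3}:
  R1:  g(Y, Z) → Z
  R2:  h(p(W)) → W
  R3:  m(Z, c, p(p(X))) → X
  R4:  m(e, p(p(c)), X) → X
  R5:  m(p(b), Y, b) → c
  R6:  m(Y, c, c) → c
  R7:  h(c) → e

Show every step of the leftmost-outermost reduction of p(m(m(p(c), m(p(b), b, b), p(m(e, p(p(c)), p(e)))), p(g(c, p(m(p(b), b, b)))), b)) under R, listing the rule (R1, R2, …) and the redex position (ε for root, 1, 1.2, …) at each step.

p(b)

1. p(m(m(p(c), m(p(b), b, b), p(m(e, p(p(c)), p(e)))), p(g(c, p(m(p(b), b, b)))), b))  →  p(m(m(p(c), c, p(m(e, p(p(c)), p(e)))), p(g(c, p(m(p(b), b, b)))), b))   [R5 at 1.1.2]
2. p(m(m(p(c), c, p(m(e, p(p(c)), p(e)))), p(g(c, p(m(p(b), b, b)))), b))  →  p(m(m(p(c), c, p(p(e))), p(g(c, p(m(p(b), b, b)))), b))   [R4 at 1.1.3.1]
3. p(m(m(p(c), c, p(p(e))), p(g(c, p(m(p(b), b, b)))), b))  →  p(m(e, p(g(c, p(m(p(b), b, b)))), b))   [R3 at 1.1]
4. p(m(e, p(g(c, p(m(p(b), b, b)))), b))  →  p(m(e, p(p(m(p(b), b, b))), b))   [R1 at 1.2.1]
5. p(m(e, p(p(m(p(b), b, b))), b))  →  p(m(e, p(p(c)), b))   [R5 at 1.2.1.1]
6. p(m(e, p(p(c)), b))  →  p(b)   [R4 at 1]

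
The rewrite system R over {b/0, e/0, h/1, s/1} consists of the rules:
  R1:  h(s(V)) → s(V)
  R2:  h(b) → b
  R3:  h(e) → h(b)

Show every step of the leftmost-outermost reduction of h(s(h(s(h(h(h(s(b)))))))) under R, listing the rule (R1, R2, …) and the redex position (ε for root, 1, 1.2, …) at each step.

s(s(s(b)))

1. h(s(h(s(h(h(h(s(b))))))))  →  s(h(s(h(h(h(s(b)))))))   [R1 at ε]
2. s(h(s(h(h(h(s(b)))))))  →  s(s(h(h(h(s(b))))))   [R1 at 1]
3. s(s(h(h(h(s(b))))))  →  s(s(h(h(s(b)))))   [R1 at 1.1.1.1]
4. s(s(h(h(s(b)))))  →  s(s(h(s(b))))   [R1 at 1.1.1]
5. s(s(h(s(b))))  →  s(s(s(b)))   [R1 at 1.1]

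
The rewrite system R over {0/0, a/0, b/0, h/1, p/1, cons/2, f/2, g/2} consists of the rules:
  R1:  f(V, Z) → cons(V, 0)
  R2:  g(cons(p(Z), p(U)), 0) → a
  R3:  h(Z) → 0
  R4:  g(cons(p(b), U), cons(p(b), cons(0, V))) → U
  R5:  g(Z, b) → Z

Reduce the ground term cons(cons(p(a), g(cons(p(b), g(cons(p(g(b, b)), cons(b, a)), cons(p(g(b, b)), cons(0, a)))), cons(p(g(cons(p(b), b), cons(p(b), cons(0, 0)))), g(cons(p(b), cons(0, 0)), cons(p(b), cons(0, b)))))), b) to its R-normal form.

cons(cons(p(a), cons(b, a)), b)

1. cons(cons(p(a), g(cons(p(b), g(cons(p(g(b, b)), cons(b, a)), cons(p(g(b, b)), cons(0, a)))), cons(p(g(cons(p(b), b), cons(p(b), cons(0, 0)))), g(cons(p(b), cons(0, 0)), cons(p(b), cons(0, b)))))), b)  →  cons(cons(p(a), g(cons(p(b), g(cons(p(b), cons(b, a)), cons(p(g(b, b)), cons(0, a)))), cons(p(g(cons(p(b), b), cons(p(b), cons(0, 0)))), g(cons(p(b), cons(0, 0)), cons(p(b), cons(0, b)))))), b)   [R5 at 1.2.1.2.1.1.1]
2. cons(cons(p(a), g(cons(p(b), g(cons(p(b), cons(b, a)), cons(p(g(b, b)), cons(0, a)))), cons(p(g(cons(p(b), b), cons(p(b), cons(0, 0)))), g(cons(p(b), cons(0, 0)), cons(p(b), cons(0, b)))))), b)  →  cons(cons(p(a), g(cons(p(b), g(cons(p(b), cons(b, a)), cons(p(b), cons(0, a)))), cons(p(g(cons(p(b), b), cons(p(b), cons(0, 0)))), g(cons(p(b), cons(0, 0)), cons(p(b), cons(0, b)))))), b)   [R5 at 1.2.1.2.2.1.1]
3. cons(cons(p(a), g(cons(p(b), g(cons(p(b), cons(b, a)), cons(p(b), cons(0, a)))), cons(p(g(cons(p(b), b), cons(p(b), cons(0, 0)))), g(cons(p(b), cons(0, 0)), cons(p(b), cons(0, b)))))), b)  →  cons(cons(p(a), g(cons(p(b), cons(b, a)), cons(p(g(cons(p(b), b), cons(p(b), cons(0, 0)))), g(cons(p(b), cons(0, 0)), cons(p(b), cons(0, b)))))), b)   [R4 at 1.2.1.2]
4. cons(cons(p(a), g(cons(p(b), cons(b, a)), cons(p(g(cons(p(b), b), cons(p(b), cons(0, 0)))), g(cons(p(b), cons(0, 0)), cons(p(b), cons(0, b)))))), b)  →  cons(cons(p(a), g(cons(p(b), cons(b, a)), cons(p(b), g(cons(p(b), cons(0, 0)), cons(p(b), cons(0, b)))))), b)   [R4 at 1.2.2.1.1]
5. cons(cons(p(a), g(cons(p(b), cons(b, a)), cons(p(b), g(cons(p(b), cons(0, 0)), cons(p(b), cons(0, b)))))), b)  →  cons(cons(p(a), g(cons(p(b), cons(b, a)), cons(p(b), cons(0, 0)))), b)   [R4 at 1.2.2.2]
6. cons(cons(p(a), g(cons(p(b), cons(b, a)), cons(p(b), cons(0, 0)))), b)  →  cons(cons(p(a), cons(b, a)), b)   [R4 at 1.2]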